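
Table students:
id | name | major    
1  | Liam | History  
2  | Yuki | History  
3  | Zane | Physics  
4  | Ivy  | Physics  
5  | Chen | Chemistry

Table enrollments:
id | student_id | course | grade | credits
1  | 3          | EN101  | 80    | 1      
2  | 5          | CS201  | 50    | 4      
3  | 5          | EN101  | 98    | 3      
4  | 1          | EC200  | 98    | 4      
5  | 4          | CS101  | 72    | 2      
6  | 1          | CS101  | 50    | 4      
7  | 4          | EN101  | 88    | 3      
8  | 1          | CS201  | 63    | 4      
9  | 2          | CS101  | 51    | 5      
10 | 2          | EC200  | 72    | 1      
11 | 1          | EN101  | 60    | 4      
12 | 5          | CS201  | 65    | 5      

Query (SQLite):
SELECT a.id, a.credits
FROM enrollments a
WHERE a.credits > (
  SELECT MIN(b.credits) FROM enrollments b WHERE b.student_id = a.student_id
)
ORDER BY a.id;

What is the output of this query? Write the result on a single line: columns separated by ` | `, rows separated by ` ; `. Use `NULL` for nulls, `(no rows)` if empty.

2 | 4 ; 7 | 3 ; 9 | 5 ; 12 | 5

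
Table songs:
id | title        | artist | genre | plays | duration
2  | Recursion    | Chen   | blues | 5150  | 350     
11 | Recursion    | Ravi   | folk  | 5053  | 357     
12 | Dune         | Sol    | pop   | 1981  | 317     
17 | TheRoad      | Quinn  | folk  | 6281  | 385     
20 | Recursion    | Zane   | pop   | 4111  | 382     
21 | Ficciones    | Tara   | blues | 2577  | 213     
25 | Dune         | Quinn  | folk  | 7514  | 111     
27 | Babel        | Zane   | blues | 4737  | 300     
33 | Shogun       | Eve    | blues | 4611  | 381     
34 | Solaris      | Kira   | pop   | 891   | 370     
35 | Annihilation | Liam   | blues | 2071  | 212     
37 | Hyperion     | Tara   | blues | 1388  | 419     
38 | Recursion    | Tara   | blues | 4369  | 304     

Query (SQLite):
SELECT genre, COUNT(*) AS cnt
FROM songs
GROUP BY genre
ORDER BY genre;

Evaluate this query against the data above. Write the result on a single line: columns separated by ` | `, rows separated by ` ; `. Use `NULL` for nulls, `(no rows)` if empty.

Partition songs by genre; compute COUNT(*) within each group.
  blues: ids {2, 21, 27, 33, 35, 37, 38} → COUNT(*)=7
  folk: ids {11, 17, 25} → COUNT(*)=3
  pop: ids {12, 20, 34} → COUNT(*)=3

blues | 7 ; folk | 3 ; pop | 3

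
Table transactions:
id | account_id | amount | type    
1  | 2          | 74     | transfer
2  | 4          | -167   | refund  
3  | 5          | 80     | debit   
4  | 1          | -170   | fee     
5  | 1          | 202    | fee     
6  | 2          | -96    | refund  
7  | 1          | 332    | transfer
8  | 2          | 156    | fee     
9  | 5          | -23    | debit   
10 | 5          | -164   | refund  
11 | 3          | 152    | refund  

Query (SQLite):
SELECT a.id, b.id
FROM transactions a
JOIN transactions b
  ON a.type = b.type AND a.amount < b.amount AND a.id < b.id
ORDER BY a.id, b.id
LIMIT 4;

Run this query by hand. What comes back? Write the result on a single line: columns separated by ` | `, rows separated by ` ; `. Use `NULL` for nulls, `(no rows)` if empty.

1 | 7 ; 2 | 6 ; 2 | 10 ; 2 | 11

Pairs (a,b) with same type, a.amount < b.amount, a.id < b.id.
type groups: debit:{3,9} fee:{4,5,8} refund:{2,6,10,11} transfer:{1,7}
Ordered by (a.id, b.id); first 4.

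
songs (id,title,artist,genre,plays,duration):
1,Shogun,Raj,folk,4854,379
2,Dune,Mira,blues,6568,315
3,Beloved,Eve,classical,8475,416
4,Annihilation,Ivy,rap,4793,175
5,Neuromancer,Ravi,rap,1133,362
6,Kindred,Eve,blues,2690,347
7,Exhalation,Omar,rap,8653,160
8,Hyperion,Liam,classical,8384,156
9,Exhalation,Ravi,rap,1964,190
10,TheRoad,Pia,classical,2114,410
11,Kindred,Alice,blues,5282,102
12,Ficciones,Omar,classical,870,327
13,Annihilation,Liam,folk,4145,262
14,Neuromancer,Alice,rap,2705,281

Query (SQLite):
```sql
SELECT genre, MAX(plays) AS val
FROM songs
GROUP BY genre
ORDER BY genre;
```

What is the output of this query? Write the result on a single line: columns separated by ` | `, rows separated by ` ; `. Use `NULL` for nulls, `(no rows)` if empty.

blues | 6568 ; classical | 8475 ; folk | 4854 ; rap | 8653

Partition songs by genre; compute MAX(plays) within each group.
  blues: ids {2, 6, 11} → MAX(plays)=6568
  classical: ids {3, 8, 10, 12} → MAX(plays)=8475
  folk: ids {1, 13} → MAX(plays)=4854
  rap: ids {4, 5, 7, 9, 14} → MAX(plays)=8653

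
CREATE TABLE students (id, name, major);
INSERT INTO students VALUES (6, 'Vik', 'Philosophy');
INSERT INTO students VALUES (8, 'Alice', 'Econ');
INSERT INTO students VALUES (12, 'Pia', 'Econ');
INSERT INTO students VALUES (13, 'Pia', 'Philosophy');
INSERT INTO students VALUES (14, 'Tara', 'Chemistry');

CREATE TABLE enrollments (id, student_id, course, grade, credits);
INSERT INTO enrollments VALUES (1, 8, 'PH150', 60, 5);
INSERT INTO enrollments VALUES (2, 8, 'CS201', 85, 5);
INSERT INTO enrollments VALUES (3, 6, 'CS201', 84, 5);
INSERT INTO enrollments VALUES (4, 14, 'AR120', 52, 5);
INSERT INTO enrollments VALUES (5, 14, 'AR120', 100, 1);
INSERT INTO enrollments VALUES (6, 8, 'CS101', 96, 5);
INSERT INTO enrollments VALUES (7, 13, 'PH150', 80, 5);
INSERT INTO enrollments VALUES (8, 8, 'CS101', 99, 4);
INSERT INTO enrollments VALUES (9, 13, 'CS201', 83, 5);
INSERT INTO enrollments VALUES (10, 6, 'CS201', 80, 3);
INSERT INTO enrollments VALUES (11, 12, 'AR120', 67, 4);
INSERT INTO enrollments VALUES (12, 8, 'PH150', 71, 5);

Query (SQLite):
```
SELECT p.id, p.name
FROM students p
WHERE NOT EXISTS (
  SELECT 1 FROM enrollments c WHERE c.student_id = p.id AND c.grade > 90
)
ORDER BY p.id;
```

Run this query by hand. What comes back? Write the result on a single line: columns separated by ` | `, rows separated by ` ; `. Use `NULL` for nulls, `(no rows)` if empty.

6 | Vik ; 12 | Pia ; 13 | Pia

For each students row, check whether any enrollments with matching student_id has grade > 90.
Keep rows where that is false.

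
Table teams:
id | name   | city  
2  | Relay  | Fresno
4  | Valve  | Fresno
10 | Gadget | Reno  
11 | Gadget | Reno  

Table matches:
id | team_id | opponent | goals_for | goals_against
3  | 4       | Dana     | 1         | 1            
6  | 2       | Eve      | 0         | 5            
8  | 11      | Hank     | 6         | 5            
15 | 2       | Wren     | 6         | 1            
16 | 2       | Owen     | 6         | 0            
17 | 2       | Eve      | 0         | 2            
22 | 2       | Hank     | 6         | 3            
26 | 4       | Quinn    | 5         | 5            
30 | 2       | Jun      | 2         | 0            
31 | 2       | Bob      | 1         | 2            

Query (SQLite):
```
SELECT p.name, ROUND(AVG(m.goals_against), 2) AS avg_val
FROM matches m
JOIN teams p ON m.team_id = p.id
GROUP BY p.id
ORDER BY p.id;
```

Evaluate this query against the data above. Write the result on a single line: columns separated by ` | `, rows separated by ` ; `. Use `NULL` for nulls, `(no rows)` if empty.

Join each matches row to its teams via team_id.
Group joined rows by teams.id; compute ROUND(AVG(m.goals_against), 2) per group.
  2: ids {6, 15, 16, 17, 22, 30, 31} → ROUND(AVG(m.goals_against), 2)=1.86
  4: ids {3, 26} → ROUND(AVG(m.goals_against), 2)=3
  11: ids {8} → ROUND(AVG(m.goals_against), 2)=5

Relay | 1.86 ; Valve | 3 ; Gadget | 5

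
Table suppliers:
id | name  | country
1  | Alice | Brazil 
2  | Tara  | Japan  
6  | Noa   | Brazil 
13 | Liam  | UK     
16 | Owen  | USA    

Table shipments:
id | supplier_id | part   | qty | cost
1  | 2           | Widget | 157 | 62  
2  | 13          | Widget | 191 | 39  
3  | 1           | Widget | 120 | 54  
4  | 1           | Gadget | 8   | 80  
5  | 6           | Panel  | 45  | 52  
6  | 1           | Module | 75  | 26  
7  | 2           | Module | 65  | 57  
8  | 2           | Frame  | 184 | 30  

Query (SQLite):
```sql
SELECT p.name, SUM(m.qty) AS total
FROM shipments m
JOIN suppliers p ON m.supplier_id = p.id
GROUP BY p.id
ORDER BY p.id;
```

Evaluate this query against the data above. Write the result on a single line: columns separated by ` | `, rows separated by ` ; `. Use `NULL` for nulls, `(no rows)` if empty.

Alice | 203 ; Tara | 406 ; Noa | 45 ; Liam | 191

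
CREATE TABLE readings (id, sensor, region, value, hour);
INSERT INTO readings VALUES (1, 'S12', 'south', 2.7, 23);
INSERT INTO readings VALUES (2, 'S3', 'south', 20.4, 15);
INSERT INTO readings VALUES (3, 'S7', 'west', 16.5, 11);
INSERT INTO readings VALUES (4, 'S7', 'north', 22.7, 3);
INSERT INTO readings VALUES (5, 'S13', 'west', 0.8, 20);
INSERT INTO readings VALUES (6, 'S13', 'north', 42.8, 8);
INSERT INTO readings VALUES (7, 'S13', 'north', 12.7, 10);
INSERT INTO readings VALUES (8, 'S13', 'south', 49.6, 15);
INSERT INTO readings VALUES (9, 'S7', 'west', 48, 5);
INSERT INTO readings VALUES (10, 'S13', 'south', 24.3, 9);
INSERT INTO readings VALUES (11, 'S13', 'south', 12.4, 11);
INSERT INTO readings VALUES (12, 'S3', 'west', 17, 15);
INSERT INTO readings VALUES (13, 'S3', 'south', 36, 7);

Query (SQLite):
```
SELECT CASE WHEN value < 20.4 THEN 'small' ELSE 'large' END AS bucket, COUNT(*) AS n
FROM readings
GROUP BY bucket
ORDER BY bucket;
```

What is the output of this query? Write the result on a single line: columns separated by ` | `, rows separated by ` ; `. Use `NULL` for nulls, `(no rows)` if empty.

large | 7 ; small | 6

Bucket rows by value < 20.4 → 'small' else 'large'; count each bucket.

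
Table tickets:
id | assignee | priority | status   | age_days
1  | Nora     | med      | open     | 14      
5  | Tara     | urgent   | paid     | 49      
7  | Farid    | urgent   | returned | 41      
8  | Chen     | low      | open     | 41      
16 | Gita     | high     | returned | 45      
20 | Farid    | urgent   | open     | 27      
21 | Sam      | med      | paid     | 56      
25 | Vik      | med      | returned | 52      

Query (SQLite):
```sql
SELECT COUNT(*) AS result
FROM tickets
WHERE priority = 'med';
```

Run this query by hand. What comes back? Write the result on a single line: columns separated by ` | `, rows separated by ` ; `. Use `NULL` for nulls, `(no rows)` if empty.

3

Rows where priority='med' → age_days values: [14, 56, 52].
COUNT(*) counts rows → 3.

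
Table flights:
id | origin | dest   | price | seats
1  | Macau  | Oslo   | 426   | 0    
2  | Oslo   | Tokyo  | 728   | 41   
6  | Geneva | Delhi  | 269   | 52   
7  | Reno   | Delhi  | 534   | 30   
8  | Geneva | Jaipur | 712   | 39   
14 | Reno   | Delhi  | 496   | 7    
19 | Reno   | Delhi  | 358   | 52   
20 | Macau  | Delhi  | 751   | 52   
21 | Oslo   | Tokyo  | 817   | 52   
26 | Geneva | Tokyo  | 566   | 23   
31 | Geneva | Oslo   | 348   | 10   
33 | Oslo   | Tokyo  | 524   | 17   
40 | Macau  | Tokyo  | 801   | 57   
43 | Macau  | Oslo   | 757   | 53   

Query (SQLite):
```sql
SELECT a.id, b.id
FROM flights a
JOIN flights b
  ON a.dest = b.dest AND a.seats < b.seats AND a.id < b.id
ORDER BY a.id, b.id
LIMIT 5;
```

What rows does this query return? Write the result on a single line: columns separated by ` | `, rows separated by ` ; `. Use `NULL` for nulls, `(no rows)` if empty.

Pairs (a,b) with same dest, a.seats < b.seats, a.id < b.id.
dest groups: Delhi:{6,7,14,19,20} Jaipur:{8} Oslo:{1,31,43} Tokyo:{2,21,26,33,40}
Ordered by (a.id, b.id); first 5.

1 | 31 ; 1 | 43 ; 2 | 21 ; 2 | 40 ; 7 | 19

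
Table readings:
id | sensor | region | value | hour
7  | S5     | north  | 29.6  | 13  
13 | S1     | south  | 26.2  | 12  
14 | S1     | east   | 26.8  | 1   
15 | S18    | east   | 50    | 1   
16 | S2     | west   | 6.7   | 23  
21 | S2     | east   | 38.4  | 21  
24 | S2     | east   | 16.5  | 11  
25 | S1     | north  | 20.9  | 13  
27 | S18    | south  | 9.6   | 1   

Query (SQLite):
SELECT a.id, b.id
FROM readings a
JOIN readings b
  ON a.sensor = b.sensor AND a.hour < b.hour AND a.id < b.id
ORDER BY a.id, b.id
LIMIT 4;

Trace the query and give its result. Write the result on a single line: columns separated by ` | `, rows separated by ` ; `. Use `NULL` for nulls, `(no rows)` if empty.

Pairs (a,b) with same sensor, a.hour < b.hour, a.id < b.id.
sensor groups: S1:{13,14,25} S18:{15,27} S2:{16,21,24} S5:{7}
Ordered by (a.id, b.id); first 4.

13 | 25 ; 14 | 25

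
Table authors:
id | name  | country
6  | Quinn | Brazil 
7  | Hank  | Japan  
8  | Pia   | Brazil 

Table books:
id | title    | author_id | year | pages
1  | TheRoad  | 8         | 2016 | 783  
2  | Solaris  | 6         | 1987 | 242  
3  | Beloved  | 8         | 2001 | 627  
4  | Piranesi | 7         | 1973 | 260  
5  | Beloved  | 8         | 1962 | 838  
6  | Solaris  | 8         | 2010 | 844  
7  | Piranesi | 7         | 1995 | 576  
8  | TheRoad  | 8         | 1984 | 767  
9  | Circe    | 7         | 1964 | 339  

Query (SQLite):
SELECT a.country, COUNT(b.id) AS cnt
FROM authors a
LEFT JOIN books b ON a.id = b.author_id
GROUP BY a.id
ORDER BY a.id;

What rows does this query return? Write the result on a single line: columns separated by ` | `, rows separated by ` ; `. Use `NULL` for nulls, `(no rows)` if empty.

Brazil | 1 ; Japan | 3 ; Brazil | 5

LEFT JOIN keeps every authors row; unmatched ones get NULL for books columns.
Group by authors.id and compute COUNT(b.id). COUNT(col) of an all-NULL group is 0.
  6: ids {2} → COUNT(b.id)=1
  7: ids {4, 7, 9} → COUNT(b.id)=3
  8: ids {1, 3, 5, 6, 8} → COUNT(b.id)=5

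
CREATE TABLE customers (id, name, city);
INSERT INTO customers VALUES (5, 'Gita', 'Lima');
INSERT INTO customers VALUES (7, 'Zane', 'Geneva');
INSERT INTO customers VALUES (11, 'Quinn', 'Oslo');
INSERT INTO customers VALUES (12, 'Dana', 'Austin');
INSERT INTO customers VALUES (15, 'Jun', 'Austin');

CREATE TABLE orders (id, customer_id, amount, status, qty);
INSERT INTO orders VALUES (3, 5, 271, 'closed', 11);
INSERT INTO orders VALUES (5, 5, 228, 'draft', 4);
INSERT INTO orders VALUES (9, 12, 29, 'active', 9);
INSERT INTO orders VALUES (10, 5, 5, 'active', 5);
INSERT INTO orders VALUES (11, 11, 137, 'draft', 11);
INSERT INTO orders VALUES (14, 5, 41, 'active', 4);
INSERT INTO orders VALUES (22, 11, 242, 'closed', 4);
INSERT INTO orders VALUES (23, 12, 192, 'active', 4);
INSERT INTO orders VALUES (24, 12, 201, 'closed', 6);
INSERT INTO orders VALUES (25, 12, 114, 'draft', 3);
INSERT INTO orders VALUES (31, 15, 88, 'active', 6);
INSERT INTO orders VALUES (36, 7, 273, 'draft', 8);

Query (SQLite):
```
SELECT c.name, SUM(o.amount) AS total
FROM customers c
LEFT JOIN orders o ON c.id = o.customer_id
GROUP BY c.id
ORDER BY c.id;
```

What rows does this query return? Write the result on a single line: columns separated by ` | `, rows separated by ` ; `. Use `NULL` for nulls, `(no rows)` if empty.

Gita | 545 ; Zane | 273 ; Quinn | 379 ; Dana | 536 ; Jun | 88

LEFT JOIN keeps every customers row; unmatched ones get NULL for orders columns.
Group by customers.id and compute SUM(o.amount). SUM over an all-NULL group is NULL.
  5: ids {3, 5, 10, 14} → SUM(o.amount)=545
  7: ids {36} → SUM(o.amount)=273
  11: ids {11, 22} → SUM(o.amount)=379
  12: ids {9, 23, 24, 25} → SUM(o.amount)=536
  15: ids {31} → SUM(o.amount)=88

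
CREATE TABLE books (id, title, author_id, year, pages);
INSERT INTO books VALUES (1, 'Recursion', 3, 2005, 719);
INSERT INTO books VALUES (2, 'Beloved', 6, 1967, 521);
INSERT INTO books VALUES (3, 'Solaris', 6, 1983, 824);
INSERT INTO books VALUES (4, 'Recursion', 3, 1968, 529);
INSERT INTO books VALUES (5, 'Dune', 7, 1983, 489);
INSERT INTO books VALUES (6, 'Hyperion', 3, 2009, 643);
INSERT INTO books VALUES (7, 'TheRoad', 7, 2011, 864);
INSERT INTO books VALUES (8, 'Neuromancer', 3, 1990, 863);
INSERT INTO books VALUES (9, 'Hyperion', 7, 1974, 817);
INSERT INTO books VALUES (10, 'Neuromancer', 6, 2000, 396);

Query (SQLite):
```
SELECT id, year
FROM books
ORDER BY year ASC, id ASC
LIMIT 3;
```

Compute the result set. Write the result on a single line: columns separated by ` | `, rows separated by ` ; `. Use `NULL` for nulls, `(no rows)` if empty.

2 | 1967 ; 4 | 1968 ; 9 | 1974

Sort by year asc, tiebreak id asc: (1967, id=2), (1968, id=4), (1974, id=9), (1983, id=3), (1983, id=5), (1990, id=8) …. Take first 3.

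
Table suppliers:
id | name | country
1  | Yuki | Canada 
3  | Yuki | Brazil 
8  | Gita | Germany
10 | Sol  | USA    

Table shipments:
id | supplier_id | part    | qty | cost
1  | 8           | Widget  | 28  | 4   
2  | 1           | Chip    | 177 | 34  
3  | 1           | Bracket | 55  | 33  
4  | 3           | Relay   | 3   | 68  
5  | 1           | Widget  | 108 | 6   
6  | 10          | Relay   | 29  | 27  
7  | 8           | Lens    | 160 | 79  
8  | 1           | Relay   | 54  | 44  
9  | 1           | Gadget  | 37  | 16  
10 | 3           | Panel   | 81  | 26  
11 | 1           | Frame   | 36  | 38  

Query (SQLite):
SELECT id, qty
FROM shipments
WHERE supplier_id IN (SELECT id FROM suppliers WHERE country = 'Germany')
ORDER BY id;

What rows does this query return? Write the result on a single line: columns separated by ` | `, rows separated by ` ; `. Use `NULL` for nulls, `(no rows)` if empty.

1 | 28 ; 7 | 160

Inner query: suppliers.id where country = 'Germany'.
Outer: keep shipments rows whose supplier_id is in that set.
Inner query → {8}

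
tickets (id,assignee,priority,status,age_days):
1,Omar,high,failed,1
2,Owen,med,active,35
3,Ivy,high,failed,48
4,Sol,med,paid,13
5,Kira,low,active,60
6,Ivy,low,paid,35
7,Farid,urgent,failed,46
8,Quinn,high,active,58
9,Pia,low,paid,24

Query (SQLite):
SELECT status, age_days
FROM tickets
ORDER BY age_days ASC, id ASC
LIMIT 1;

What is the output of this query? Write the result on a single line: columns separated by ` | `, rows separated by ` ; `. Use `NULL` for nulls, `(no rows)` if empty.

failed | 1

Sort by age_days asc, tiebreak id asc: (1, id=1), (13, id=4), (24, id=9), (35, id=2) …. Take first 1.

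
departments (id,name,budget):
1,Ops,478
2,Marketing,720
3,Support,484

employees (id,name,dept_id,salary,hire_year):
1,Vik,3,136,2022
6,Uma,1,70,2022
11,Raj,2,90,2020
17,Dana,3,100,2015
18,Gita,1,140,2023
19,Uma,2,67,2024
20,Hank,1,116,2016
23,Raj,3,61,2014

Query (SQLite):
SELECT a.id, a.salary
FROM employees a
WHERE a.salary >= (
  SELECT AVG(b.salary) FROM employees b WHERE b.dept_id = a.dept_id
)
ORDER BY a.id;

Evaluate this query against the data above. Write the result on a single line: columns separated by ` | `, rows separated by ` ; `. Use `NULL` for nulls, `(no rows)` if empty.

For each employees row a, compute AVG(salary) over rows sharing a.dept_id.
Keep row a if a.salary >= that per-group AVG.
  dept_id=1: AVG(salary) = 108.666667
  dept_id=2: AVG(salary) = 78.5
  dept_id=3: AVG(salary) = 99.0

1 | 136 ; 11 | 90 ; 17 | 100 ; 18 | 140 ; 20 | 116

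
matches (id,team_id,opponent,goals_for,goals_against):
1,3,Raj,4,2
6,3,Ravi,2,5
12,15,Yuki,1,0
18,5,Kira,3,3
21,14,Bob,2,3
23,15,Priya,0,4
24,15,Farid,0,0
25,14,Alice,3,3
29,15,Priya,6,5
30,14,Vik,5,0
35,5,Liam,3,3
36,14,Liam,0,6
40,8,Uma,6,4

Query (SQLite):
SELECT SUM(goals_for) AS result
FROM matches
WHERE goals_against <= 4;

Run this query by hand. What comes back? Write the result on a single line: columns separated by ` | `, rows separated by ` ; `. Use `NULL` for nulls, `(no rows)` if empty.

27

Rows where goals_against <= 4 → goals_for values: [4, 1, 3, 2, 0, 0, 3, 5, 3, 6].
SUM of non-NULL values = 27.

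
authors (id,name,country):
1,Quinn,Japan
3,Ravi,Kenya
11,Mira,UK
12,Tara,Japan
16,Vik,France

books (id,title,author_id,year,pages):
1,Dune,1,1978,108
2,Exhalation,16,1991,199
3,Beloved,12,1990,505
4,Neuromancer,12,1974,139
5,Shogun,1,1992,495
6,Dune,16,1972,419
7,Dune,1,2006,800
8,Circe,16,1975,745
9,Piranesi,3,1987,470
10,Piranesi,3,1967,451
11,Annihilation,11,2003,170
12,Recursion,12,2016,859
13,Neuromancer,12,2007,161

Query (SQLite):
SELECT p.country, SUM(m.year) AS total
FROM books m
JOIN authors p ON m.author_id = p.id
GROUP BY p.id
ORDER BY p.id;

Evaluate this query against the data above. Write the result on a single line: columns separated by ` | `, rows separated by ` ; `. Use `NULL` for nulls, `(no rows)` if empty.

Join each books row to its authors via author_id.
Group joined rows by authors.id; compute SUM(m.year) per group.
  1: ids {1, 5, 7} → SUM(m.year)=5976
  3: ids {9, 10} → SUM(m.year)=3954
  11: ids {11} → SUM(m.year)=2003
  12: ids {3, 4, 12, 13} → SUM(m.year)=7987
  16: ids {2, 6, 8} → SUM(m.year)=5938

Japan | 5976 ; Kenya | 3954 ; UK | 2003 ; Japan | 7987 ; France | 5938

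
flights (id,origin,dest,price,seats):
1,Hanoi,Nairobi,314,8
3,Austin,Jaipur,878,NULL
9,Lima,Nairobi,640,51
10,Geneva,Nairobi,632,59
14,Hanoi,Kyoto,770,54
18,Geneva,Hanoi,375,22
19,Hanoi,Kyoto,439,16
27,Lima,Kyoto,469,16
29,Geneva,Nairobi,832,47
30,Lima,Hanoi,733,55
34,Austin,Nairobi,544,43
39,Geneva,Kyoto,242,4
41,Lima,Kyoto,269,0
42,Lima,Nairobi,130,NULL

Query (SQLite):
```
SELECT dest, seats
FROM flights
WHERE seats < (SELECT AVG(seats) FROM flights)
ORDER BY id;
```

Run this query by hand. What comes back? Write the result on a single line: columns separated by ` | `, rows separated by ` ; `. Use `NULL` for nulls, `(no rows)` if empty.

Nairobi | 8 ; Hanoi | 22 ; Kyoto | 16 ; Kyoto | 16 ; Kyoto | 4 ; Kyoto | 0

Scalar subquery: AVG(seats) over all flights rows = 31.25.
Keep rows where seats < that value.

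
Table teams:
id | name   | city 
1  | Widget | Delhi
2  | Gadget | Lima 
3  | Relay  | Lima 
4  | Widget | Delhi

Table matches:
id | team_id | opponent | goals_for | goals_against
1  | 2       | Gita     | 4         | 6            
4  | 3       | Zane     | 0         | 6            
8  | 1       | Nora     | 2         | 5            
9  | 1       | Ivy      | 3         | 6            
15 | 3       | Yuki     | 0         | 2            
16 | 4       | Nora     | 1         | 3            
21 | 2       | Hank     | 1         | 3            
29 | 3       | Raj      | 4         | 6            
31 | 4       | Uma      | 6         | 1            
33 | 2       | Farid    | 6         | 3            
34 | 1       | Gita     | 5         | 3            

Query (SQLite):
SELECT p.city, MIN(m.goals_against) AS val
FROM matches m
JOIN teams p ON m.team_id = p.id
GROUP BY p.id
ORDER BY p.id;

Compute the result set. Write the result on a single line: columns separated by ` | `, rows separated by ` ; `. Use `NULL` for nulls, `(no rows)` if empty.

Delhi | 3 ; Lima | 3 ; Lima | 2 ; Delhi | 1

Join each matches row to its teams via team_id.
Group joined rows by teams.id; compute MIN(m.goals_against) per group.
  1: ids {8, 9, 34} → MIN(m.goals_against)=3
  2: ids {1, 21, 33} → MIN(m.goals_against)=3
  3: ids {4, 15, 29} → MIN(m.goals_against)=2
  4: ids {16, 31} → MIN(m.goals_against)=1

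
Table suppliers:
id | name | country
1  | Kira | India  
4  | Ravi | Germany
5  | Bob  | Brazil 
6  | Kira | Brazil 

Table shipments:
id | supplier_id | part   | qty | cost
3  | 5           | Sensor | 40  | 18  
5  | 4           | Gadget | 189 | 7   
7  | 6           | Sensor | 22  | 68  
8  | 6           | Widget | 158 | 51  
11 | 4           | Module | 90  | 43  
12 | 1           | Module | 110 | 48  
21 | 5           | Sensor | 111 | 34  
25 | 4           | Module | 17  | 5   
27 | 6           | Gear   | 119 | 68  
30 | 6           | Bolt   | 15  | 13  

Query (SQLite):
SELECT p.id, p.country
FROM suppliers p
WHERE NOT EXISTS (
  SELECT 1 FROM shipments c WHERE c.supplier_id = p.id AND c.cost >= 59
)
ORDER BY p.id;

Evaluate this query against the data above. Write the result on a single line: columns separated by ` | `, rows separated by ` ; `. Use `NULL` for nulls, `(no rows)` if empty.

1 | India ; 4 | Germany ; 5 | Brazil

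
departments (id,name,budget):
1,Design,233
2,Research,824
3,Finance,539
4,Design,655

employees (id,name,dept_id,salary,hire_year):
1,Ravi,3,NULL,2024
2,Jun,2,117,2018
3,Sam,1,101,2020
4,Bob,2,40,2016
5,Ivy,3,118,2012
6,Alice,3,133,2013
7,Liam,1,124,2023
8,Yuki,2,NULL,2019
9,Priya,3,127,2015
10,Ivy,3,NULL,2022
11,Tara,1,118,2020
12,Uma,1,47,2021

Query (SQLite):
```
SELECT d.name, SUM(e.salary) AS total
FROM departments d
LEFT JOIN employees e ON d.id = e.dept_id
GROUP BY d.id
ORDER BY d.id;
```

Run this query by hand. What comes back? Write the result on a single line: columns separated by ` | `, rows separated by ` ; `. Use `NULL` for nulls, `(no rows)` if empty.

Design | 390 ; Research | 157 ; Finance | 378 ; Design | NULL

LEFT JOIN keeps every departments row; unmatched ones get NULL for employees columns.
Group by departments.id and compute SUM(e.salary). SUM over an all-NULL group is NULL.
  1: ids {3, 7, 11, 12} → SUM(e.salary)=390
  2: ids {2, 4, 8} → SUM(e.salary)=157
  3: ids {1, 5, 6, 9, 10} → SUM(e.salary)=378
  4: ids {—} → SUM(e.salary)=NULL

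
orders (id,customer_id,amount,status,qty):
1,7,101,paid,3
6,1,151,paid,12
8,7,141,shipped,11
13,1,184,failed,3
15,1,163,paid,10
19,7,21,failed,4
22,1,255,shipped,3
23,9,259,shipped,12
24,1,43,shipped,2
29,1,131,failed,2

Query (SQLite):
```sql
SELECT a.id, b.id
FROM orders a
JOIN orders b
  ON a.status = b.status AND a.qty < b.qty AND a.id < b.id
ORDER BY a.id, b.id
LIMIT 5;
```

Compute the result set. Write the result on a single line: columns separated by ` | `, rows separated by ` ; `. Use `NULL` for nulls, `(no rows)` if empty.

1 | 6 ; 1 | 15 ; 8 | 23 ; 13 | 19 ; 22 | 23

Pairs (a,b) with same status, a.qty < b.qty, a.id < b.id.
status groups: failed:{13,19,29} paid:{1,6,15} shipped:{8,22,23,24}
Ordered by (a.id, b.id); first 5.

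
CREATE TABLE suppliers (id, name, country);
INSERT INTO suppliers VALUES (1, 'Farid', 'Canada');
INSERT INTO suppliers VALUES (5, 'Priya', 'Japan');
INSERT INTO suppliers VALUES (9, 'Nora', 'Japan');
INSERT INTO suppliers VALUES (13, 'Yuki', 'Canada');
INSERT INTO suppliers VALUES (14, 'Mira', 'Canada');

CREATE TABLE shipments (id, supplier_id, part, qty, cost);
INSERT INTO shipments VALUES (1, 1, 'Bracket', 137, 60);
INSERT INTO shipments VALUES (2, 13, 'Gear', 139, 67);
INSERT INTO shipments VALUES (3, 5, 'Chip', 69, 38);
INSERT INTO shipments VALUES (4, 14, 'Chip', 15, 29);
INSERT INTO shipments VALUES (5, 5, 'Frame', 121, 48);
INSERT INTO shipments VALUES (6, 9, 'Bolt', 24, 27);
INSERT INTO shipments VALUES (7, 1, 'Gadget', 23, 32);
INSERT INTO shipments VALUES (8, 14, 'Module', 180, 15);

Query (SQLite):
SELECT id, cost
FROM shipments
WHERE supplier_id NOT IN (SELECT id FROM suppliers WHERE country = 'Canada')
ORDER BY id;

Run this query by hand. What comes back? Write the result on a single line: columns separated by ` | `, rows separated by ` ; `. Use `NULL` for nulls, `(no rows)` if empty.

Inner query: suppliers.id where country = 'Canada'.
Outer: keep shipments rows whose supplier_id is not in that set.
Inner query → {1, 13, 14}

3 | 38 ; 5 | 48 ; 6 | 27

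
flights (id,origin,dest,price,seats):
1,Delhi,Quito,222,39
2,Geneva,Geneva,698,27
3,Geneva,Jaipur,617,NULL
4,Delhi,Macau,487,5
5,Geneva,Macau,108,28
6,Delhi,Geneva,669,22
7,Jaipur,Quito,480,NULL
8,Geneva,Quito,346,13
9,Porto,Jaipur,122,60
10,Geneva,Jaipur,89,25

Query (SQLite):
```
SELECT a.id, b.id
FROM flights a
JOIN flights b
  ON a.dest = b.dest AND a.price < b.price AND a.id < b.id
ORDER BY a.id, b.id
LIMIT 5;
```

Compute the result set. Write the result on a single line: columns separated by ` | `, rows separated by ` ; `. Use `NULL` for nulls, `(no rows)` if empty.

1 | 7 ; 1 | 8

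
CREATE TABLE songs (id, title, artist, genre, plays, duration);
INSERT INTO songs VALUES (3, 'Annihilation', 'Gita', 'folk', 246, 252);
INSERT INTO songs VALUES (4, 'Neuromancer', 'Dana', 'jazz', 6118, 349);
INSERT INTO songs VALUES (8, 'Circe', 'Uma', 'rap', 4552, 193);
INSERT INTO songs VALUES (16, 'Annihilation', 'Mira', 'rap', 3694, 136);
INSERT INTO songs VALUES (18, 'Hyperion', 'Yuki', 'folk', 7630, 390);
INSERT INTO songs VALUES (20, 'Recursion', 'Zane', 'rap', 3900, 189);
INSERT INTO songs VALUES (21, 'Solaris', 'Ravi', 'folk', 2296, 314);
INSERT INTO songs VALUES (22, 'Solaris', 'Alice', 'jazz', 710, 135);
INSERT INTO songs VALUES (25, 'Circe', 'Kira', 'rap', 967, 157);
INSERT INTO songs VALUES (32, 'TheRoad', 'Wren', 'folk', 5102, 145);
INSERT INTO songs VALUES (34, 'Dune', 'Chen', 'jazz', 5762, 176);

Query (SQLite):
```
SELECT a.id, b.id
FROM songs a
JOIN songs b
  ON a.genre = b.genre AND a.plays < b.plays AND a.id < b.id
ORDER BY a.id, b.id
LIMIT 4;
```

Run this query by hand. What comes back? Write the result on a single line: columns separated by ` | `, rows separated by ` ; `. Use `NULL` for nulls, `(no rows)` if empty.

3 | 18 ; 3 | 21 ; 3 | 32 ; 16 | 20

Pairs (a,b) with same genre, a.plays < b.plays, a.id < b.id.
genre groups: folk:{3,18,21,32} jazz:{4,22,34} rap:{8,16,20,25}
Ordered by (a.id, b.id); first 4.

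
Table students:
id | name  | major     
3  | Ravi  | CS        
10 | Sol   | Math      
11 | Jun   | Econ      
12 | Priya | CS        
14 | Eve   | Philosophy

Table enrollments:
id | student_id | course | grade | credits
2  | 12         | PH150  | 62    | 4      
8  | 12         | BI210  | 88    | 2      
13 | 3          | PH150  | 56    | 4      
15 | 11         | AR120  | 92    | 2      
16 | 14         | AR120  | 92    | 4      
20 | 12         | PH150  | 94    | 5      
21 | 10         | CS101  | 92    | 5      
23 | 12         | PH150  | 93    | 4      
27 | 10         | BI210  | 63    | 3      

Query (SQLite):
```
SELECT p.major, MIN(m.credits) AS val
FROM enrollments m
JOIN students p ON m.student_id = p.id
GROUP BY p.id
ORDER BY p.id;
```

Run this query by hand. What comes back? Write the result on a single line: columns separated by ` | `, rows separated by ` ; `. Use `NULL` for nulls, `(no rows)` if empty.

Join each enrollments row to its students via student_id.
Group joined rows by students.id; compute MIN(m.credits) per group.
  3: ids {13} → MIN(m.credits)=4
  10: ids {21, 27} → MIN(m.credits)=3
  11: ids {15} → MIN(m.credits)=2
  12: ids {2, 8, 20, 23} → MIN(m.credits)=2
  14: ids {16} → MIN(m.credits)=4

CS | 4 ; Math | 3 ; Econ | 2 ; CS | 2 ; Philosophy | 4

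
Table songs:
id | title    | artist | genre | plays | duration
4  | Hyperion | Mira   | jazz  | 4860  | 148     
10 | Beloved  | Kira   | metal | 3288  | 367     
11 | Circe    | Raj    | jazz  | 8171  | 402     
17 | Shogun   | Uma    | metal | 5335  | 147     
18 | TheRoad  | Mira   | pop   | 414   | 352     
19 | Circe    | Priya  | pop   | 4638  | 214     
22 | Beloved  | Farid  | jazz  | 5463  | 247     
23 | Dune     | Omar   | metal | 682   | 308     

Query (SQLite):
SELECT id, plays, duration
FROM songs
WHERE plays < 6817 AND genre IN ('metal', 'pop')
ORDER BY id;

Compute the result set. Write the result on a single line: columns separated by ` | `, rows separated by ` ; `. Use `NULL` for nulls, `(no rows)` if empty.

plays < 6817: ids {4, 10, 17, 18, 19, 22, 23}
genre IN ('metal', 'pop'): ids {10, 17, 18, 19, 23}
Combine with AND.

10 | 3288 | 367 ; 17 | 5335 | 147 ; 18 | 414 | 352 ; 19 | 4638 | 214 ; 23 | 682 | 308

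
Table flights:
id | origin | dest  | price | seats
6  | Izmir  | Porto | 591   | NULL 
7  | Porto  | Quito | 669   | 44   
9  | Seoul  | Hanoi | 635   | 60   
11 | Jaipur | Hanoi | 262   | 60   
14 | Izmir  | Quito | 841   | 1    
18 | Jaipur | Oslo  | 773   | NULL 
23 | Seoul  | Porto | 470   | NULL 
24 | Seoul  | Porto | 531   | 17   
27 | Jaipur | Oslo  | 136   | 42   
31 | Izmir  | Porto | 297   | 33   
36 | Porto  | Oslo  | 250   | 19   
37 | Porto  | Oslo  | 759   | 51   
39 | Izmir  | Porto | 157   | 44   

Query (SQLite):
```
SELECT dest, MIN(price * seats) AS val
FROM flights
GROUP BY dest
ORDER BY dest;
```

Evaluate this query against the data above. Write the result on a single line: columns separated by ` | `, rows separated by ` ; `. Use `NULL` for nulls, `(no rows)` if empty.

Hanoi | 15720 ; Oslo | 4750 ; Porto | 6908 ; Quito | 841

For each row compute price * seats.
Group by dest; take MIN of the expression per group.
  Hanoi: ids {9, 11} → MIN(price * seats)=15720
  Oslo: ids {18, 27, 36, 37} → MIN(price * seats)=4750
  Porto: ids {6, 23, 24, 31, 39} → MIN(price * seats)=6908
  Quito: ids {7, 14} → MIN(price * seats)=841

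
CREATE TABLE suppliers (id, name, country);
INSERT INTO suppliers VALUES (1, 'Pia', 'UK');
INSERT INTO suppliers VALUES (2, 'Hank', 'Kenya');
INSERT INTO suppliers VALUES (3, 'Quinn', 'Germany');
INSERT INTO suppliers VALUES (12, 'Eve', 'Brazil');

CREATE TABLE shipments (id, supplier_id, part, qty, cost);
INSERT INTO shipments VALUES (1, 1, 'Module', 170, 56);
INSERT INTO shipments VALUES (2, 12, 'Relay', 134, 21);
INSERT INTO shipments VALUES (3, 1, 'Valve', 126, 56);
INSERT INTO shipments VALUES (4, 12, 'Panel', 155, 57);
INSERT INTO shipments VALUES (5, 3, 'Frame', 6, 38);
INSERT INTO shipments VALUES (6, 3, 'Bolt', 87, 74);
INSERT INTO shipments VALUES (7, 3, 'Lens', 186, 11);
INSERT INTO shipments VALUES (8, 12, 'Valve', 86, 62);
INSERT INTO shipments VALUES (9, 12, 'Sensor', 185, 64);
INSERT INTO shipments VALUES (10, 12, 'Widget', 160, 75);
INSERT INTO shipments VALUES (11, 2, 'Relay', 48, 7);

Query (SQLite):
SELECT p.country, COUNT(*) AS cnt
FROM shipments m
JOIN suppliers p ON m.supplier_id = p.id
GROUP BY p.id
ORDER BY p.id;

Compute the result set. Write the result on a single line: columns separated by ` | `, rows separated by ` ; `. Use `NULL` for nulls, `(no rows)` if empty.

UK | 2 ; Kenya | 1 ; Germany | 3 ; Brazil | 5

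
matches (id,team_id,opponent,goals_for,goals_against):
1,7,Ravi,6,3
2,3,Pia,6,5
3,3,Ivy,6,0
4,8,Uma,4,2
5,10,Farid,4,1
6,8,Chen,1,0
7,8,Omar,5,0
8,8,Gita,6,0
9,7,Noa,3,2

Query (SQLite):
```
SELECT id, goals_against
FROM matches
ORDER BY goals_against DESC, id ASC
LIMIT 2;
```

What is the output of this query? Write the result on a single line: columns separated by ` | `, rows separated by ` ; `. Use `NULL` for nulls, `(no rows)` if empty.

Sort by goals_against desc, tiebreak id asc: (5, id=2), (3, id=1), (2, id=4), (2, id=9), (1, id=5) …. Take first 2.

2 | 5 ; 1 | 3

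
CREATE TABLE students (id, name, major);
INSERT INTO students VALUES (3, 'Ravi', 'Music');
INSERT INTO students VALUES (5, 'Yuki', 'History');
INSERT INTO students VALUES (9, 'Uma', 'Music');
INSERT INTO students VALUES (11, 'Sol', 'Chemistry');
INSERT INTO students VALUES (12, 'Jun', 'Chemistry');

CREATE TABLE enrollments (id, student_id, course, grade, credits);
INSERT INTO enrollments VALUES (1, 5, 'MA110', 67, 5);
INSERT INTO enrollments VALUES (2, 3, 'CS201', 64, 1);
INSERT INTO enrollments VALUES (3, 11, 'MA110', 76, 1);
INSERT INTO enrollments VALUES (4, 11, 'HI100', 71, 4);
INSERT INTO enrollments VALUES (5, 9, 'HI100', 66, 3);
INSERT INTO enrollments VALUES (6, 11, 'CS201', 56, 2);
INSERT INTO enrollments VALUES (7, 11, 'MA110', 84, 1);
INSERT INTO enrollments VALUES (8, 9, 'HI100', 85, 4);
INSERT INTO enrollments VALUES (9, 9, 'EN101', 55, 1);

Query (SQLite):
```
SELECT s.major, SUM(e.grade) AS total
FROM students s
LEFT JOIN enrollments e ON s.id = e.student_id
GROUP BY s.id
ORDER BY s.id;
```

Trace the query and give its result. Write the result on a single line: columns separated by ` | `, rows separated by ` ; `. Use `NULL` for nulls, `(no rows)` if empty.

LEFT JOIN keeps every students row; unmatched ones get NULL for enrollments columns.
Group by students.id and compute SUM(e.grade). SUM over an all-NULL group is NULL.
  3: ids {2} → SUM(e.grade)=64
  5: ids {1} → SUM(e.grade)=67
  9: ids {5, 8, 9} → SUM(e.grade)=206
  11: ids {3, 4, 6, 7} → SUM(e.grade)=287
  12: ids {—} → SUM(e.grade)=NULL

Music | 64 ; History | 67 ; Music | 206 ; Chemistry | 287 ; Chemistry | NULL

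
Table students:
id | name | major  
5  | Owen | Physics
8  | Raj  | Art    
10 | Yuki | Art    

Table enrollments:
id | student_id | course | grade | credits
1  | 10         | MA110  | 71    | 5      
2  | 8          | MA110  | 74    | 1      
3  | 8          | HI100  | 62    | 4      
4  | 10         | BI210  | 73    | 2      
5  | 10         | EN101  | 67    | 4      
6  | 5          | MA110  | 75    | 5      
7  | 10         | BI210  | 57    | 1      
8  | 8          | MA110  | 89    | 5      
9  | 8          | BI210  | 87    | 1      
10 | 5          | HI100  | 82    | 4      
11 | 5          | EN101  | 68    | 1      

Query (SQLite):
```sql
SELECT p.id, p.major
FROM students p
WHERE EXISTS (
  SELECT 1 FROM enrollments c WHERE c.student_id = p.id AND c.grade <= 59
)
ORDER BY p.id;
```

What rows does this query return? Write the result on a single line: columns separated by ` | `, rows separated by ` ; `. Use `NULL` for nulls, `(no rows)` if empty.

10 | Art

For each students row, check whether any enrollments with matching student_id has grade <= 59.
Keep rows where that is true.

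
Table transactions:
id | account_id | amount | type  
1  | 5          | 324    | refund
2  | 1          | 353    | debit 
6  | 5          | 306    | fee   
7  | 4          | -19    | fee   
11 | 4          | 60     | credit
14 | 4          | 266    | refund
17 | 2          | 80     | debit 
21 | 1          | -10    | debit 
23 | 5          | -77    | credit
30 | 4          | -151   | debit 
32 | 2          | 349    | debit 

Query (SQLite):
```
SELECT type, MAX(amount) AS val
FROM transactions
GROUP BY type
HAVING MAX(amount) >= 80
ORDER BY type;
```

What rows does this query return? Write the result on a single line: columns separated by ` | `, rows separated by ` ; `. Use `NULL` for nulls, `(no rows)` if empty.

debit | 353 ; fee | 306 ; refund | 324

Partition transactions by type; compute MAX(amount) within each group.
HAVING: keep groups where MAX(amount) >= 80.
  credit: ids {11, 23} → MAX(amount)=60
  debit: ids {2, 17, 21, 30, 32} → MAX(amount)=353
  fee: ids {6, 7} → MAX(amount)=306
  refund: ids {1, 14} → MAX(amount)=324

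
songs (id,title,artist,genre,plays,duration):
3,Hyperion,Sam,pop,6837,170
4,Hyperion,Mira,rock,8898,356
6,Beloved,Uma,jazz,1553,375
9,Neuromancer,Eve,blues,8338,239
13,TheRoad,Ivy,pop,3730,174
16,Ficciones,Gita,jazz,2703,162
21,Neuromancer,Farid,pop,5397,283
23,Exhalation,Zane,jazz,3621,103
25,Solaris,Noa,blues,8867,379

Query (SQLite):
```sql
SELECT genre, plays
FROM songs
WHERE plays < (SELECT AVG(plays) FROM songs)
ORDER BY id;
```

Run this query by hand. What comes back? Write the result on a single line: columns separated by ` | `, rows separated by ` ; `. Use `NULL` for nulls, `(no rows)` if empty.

jazz | 1553 ; pop | 3730 ; jazz | 2703 ; pop | 5397 ; jazz | 3621

Scalar subquery: AVG(plays) over all songs rows = 5549.333333 (≈; comparison uses full precision).
Keep rows where plays < that value.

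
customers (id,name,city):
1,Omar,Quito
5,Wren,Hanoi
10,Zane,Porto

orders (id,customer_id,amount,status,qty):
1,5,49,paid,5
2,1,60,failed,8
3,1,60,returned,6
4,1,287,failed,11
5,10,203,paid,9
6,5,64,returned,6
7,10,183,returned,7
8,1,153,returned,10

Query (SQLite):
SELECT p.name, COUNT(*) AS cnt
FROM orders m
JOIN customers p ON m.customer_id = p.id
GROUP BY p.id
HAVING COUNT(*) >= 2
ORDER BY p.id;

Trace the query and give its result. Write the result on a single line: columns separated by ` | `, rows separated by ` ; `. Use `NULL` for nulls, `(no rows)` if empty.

Join each orders row to its customers via customer_id.
Group joined rows by customers.id; compute COUNT(*) per group.
HAVING: keep groups with count ≥ 2.
  1: ids {2, 3, 4, 8} → COUNT(*)=4
  5: ids {1, 6} → COUNT(*)=2
  10: ids {5, 7} → COUNT(*)=2

Omar | 4 ; Wren | 2 ; Zane | 2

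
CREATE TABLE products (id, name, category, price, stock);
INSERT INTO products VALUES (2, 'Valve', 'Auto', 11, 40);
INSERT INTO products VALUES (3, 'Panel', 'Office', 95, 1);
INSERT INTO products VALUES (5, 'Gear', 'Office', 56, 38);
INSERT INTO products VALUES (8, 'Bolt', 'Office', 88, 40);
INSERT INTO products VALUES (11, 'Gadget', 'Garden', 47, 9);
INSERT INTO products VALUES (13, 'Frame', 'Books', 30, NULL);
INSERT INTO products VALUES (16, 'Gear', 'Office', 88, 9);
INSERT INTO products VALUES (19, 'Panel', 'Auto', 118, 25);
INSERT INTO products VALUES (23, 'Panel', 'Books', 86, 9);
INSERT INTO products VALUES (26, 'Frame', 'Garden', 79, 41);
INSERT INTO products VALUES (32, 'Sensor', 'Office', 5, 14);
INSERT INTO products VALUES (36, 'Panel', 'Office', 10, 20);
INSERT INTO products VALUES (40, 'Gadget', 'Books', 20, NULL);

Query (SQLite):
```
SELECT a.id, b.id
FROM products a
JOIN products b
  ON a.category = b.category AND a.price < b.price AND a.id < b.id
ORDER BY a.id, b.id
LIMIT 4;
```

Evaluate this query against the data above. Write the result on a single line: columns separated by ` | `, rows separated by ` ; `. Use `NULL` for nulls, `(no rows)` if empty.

2 | 19 ; 5 | 8 ; 5 | 16 ; 11 | 26

Pairs (a,b) with same category, a.price < b.price, a.id < b.id.
category groups: Auto:{2,19} Books:{13,23,40} Garden:{11,26} Office:{3,5,8,16,32,36}
Ordered by (a.id, b.id); first 4.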